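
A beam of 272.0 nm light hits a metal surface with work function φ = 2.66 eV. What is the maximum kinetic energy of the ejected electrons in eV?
1.8982 eV

Using Einstein's photoelectric equation: KE_max = hf - φ = hc/λ - φ

First, calculate the photon energy:
E_photon = hc/λ = (6.626×10⁻³⁴ J·s)(3×10⁸ m/s) / (272.0×10⁻⁹ m)
E_photon = 4.5582 eV

Then, the maximum kinetic energy:
KE_max = E_photon - φ = 4.5582 eV - 2.66 eV = 1.8982 eV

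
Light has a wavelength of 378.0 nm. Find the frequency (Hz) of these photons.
7.9310e+14 Hz

Using the wave equation: c = fλ

Solving for frequency:
f = c/λ = (3×10⁸ m/s) / (378.0×10⁻⁹ m)
f = 7.9310e+14 Hz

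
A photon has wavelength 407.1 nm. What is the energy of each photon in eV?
3.0455 eV

Using E = hf = hc/λ:

E = hc/λ = (6.626×10⁻³⁴ J·s)(3×10⁸ m/s) / (407.1×10⁻⁹ m)
E = 3.0455 eV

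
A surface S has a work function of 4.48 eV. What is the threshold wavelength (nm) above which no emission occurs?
276.75 nm

The threshold wavelength is when the photon energy equals the work function:
hc/λ₀ = φ

Solving for λ₀:
λ₀ = hc/φ = (6.626×10⁻³⁴ J·s)(3×10⁸ m/s) / (4.48 eV × 1.602×10⁻¹⁹ J/eV)
λ₀ = 276.75 nm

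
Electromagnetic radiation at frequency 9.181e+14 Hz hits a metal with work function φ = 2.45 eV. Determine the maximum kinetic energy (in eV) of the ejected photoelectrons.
1.3470 eV

Using Einstein's photoelectric equation: KE_max = hf - φ

First, calculate the photon energy:
E_photon = hf = (6.626×10⁻³⁴ J·s)(9.181e+14 Hz)
E_photon = 3.7970 eV

Then, the maximum kinetic energy:
KE_max = E_photon - φ = 3.7970 eV - 2.45 eV = 1.3470 eV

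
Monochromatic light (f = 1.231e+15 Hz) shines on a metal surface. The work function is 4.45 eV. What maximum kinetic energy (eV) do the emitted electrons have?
0.6410 eV

Using Einstein's photoelectric equation: KE_max = hf - φ

First, calculate the photon energy:
E_photon = hf = (6.626×10⁻³⁴ J·s)(1.231e+15 Hz)
E_photon = 5.0910 eV

Then, the maximum kinetic energy:
KE_max = E_photon - φ = 5.0910 eV - 4.45 eV = 0.6410 eV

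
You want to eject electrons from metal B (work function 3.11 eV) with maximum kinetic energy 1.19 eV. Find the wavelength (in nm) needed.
288.34 nm

From Einstein's equation: KE_max = hc/λ - φ

Rearranging for λ:
hc/λ = KE_max + φ
λ = hc/(KE_max + φ)

Required photon energy:
E_photon = KE_max + φ = 1.19 + 3.11 = 4.30 eV

Required wavelength:
λ = hc/E_photon = (6.626×10⁻³⁴)(3×10⁸) / (4.30 × 1.602×10⁻¹⁹)
λ = 288.34 nm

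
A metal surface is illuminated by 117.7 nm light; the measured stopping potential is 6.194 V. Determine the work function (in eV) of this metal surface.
4.34 eV

The stopping potential gives the maximum kinetic energy: KE_max = eV_s = 6.194 eV

From Einstein's photoelectric equation: KE_max = hc/λ - φ
Rearranging: φ = hc/λ - KE_max

Calculate photon energy:
E_photon = hc/λ = (6.626×10⁻³⁴ J·s)(3×10⁸ m/s) / (117.7×10⁻⁹ m) = 10.5339 eV

Therefore:
φ = 10.5339 - 6.194 = 4.34 eV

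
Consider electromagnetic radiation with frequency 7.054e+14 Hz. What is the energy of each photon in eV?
2.9173 eV

Using E = hf:

E = hf = (6.626×10⁻³⁴ J·s)(7.054e+14 Hz)
E = 2.9173 eV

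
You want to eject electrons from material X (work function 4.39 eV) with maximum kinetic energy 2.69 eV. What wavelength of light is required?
175.12 nm

From Einstein's equation: KE_max = hc/λ - φ

Rearranging for λ:
hc/λ = KE_max + φ
λ = hc/(KE_max + φ)

Required photon energy:
E_photon = KE_max + φ = 2.69 + 4.39 = 7.08 eV

Required wavelength:
λ = hc/E_photon = (6.626×10⁻³⁴)(3×10⁸) / (7.08 × 1.602×10⁻¹⁹)
λ = 175.12 nm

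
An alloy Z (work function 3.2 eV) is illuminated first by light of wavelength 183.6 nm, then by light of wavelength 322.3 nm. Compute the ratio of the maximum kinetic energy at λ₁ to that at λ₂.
5.4926

Using Einstein's equation: KE_max = hc/λ - φ

For λ₁ = 183.6 nm:
E₁ = hc/λ₁ = 6.7530 eV
KE₁ = E₁ - φ = 6.7530 - 3.2 = 3.5530 eV

For λ₂ = 322.3 nm:
E₂ = hc/λ₂ = 3.8469 eV
KE₂ = E₂ - φ = 3.8469 - 3.2 = 0.6469 eV

Ratio: KE₁/KE₂ = 3.5530/0.6469 = 5.4926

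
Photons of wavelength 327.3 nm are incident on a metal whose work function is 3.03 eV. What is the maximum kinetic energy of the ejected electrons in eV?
0.7581 eV

Using Einstein's photoelectric equation: KE_max = hf - φ = hc/λ - φ

First, calculate the photon energy:
E_photon = hc/λ = (6.626×10⁻³⁴ J·s)(3×10⁸ m/s) / (327.3×10⁻⁹ m)
E_photon = 3.7881 eV

Then, the maximum kinetic energy:
KE_max = E_photon - φ = 3.7881 eV - 3.03 eV = 0.7581 eV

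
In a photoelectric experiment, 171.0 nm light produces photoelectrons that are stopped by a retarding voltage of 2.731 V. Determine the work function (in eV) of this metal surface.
4.52 eV

The stopping potential gives the maximum kinetic energy: KE_max = eV_s = 2.731 eV

From Einstein's photoelectric equation: KE_max = hc/λ - φ
Rearranging: φ = hc/λ - KE_max

Calculate photon energy:
E_photon = hc/λ = (6.626×10⁻³⁴ J·s)(3×10⁸ m/s) / (171.0×10⁻⁹ m) = 7.2505 eV

Therefore:
φ = 7.2505 - 2.731 = 4.52 eV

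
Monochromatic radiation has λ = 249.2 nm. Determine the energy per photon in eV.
4.9753 eV

Using E = hf = hc/λ:

E = hc/λ = (6.626×10⁻³⁴ J·s)(3×10⁸ m/s) / (249.2×10⁻⁹ m)
E = 4.9753 eV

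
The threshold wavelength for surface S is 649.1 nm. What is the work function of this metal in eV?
1.91 eV

At the threshold wavelength, photon energy equals work function:
φ = hc/λ₀

Calculating:
φ = (6.626×10⁻³⁴ J·s)(3×10⁸ m/s) / (649.1×10⁻⁹ m)
φ = 1.91 eV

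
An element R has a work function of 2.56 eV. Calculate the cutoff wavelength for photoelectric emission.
484.31 nm

The threshold wavelength is when the photon energy equals the work function:
hc/λ₀ = φ

Solving for λ₀:
λ₀ = hc/φ = (6.626×10⁻³⁴ J·s)(3×10⁸ m/s) / (2.56 eV × 1.602×10⁻¹⁹ J/eV)
λ₀ = 484.31 nm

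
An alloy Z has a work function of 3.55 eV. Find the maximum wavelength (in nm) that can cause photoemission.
349.25 nm

The threshold wavelength is when the photon energy equals the work function:
hc/λ₀ = φ

Solving for λ₀:
λ₀ = hc/φ = (6.626×10⁻³⁴ J·s)(3×10⁸ m/s) / (3.55 eV × 1.602×10⁻¹⁹ J/eV)
λ₀ = 349.25 nm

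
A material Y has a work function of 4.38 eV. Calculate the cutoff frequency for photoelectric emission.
1.0591e+15 Hz

The threshold frequency is when the photon energy equals the work function:
hf₀ = φ

Solving for f₀:
f₀ = φ/h = (4.38 eV × 1.602×10⁻¹⁹ J/eV) / (6.626×10⁻³⁴ J·s)
f₀ = 1.0591e+15 Hz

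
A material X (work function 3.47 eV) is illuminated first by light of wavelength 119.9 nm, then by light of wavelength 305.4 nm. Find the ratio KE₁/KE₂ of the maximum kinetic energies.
11.6504

Using Einstein's equation: KE_max = hc/λ - φ

For λ₁ = 119.9 nm:
E₁ = hc/λ₁ = 10.3406 eV
KE₁ = E₁ - φ = 10.3406 - 3.47 = 6.8706 eV

For λ₂ = 305.4 nm:
E₂ = hc/λ₂ = 4.0597 eV
KE₂ = E₂ - φ = 4.0597 - 3.47 = 0.5897 eV

Ratio: KE₁/KE₂ = 6.8706/0.5897 = 11.6504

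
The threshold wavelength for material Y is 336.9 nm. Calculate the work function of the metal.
3.68 eV

At the threshold wavelength, photon energy equals work function:
φ = hc/λ₀

Calculating:
φ = (6.626×10⁻³⁴ J·s)(3×10⁸ m/s) / (336.9×10⁻⁹ m)
φ = 3.68 eV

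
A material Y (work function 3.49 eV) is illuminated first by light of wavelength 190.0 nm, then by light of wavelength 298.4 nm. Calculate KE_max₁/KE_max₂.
4.5649

Using Einstein's equation: KE_max = hc/λ - φ

For λ₁ = 190.0 nm:
E₁ = hc/λ₁ = 6.5255 eV
KE₁ = E₁ - φ = 6.5255 - 3.49 = 3.0355 eV

For λ₂ = 298.4 nm:
E₂ = hc/λ₂ = 4.1550 eV
KE₂ = E₂ - φ = 4.1550 - 3.49 = 0.6650 eV

Ratio: KE₁/KE₂ = 3.0355/0.6650 = 4.5649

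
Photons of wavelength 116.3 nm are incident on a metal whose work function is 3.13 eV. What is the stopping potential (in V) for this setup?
7.5307 V

The stopping potential V_s satisfies: eV_s = KE_max

First, find KE_max using Einstein's equation:
E_photon = hc/λ = 10.6607 eV
KE_max = E_photon - φ = 10.6607 - 3.13 = 7.5307 eV

Since eV_s = KE_max:
V_s = KE_max/e = 7.5307 V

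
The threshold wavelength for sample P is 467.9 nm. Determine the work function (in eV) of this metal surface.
2.65 eV

At the threshold wavelength, photon energy equals work function:
φ = hc/λ₀

Calculating:
φ = (6.626×10⁻³⁴ J·s)(3×10⁸ m/s) / (467.9×10⁻⁹ m)
φ = 2.65 eV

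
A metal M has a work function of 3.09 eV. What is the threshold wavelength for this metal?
401.24 nm

The threshold wavelength is when the photon energy equals the work function:
hc/λ₀ = φ

Solving for λ₀:
λ₀ = hc/φ = (6.626×10⁻³⁴ J·s)(3×10⁸ m/s) / (3.09 eV × 1.602×10⁻¹⁹ J/eV)
λ₀ = 401.24 nm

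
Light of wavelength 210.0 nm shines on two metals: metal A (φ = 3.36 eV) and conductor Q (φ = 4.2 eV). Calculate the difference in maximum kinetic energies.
0.8400 eV

Using KE_max = hc/λ - φ for each metal:

Photon energy: E = hc/λ = 5.9040 eV

For metal A (φ₁ = 3.36 eV):
KE₁ = E - φ₁ = 5.9040 - 3.36 = 2.5440 eV

For conductor Q (φ₂ = 4.2 eV):
KE₂ = E - φ₂ = 5.9040 - 4.2 = 1.7040 eV

Difference:
ΔKE = KE₁ - KE₂ = 2.5440 - 1.7040 = 0.8400 eV

Note: The difference equals the difference in work functions: 4.2 - 3.36 = 0.84 eV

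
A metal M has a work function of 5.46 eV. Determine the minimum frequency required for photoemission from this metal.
1.3202e+15 Hz

The threshold frequency is when the photon energy equals the work function:
hf₀ = φ

Solving for f₀:
f₀ = φ/h = (5.46 eV × 1.602×10⁻¹⁹ J/eV) / (6.626×10⁻³⁴ J·s)
f₀ = 1.3202e+15 Hz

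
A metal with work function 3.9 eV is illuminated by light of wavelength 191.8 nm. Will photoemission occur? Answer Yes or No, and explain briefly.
Yes

For photoemission, the photon energy must exceed the work function.

Photon energy: E = hc/λ = 6.4642 eV
Work function: φ = 3.9 eV

Since E_photon (6.4642 eV) > φ (3.9 eV), photoemission WILL occur.
The threshold wavelength is λ₀ = hc/φ = 317.9 nm.
Since 191.8 nm < 317.9 nm, the light has sufficient energy.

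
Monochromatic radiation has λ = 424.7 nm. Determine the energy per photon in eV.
2.9193 eV

Using E = hf = hc/λ:

E = hc/λ = (6.626×10⁻³⁴ J·s)(3×10⁸ m/s) / (424.7×10⁻⁹ m)
E = 2.9193 eV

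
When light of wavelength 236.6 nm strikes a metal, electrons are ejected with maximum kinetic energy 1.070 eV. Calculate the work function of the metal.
4.17 eV

From Einstein's photoelectric equation: KE_max = hf - φ = hc/λ - φ

Rearranging for φ:
φ = hc/λ - KE_max

Calculate photon energy:
E_photon = hc/λ = 5.2402 eV

Therefore:
φ = 5.2402 - 1.070 = 4.17 eV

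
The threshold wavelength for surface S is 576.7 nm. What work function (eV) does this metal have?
2.15 eV

At the threshold wavelength, photon energy equals work function:
φ = hc/λ₀

Calculating:
φ = (6.626×10⁻³⁴ J·s)(3×10⁸ m/s) / (576.7×10⁻⁹ m)
φ = 2.15 eV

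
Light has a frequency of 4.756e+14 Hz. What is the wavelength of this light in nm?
630.35 nm

Using the wave equation: c = fλ

Solving for wavelength:
λ = c/f = (3×10⁸ m/s) / (4.756e+14 Hz)
λ = 630.35 nm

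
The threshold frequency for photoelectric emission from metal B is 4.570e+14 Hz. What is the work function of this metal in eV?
1.89 eV

At the threshold frequency, photon energy equals work function:
φ = hf₀

Calculating:
φ = (6.626×10⁻³⁴ J·s)(4.570e+14 Hz)
φ = 1.89 eV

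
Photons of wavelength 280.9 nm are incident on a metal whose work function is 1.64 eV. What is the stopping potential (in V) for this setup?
2.7738 V

The stopping potential V_s satisfies: eV_s = KE_max

First, find KE_max using Einstein's equation:
E_photon = hc/λ = 4.4138 eV
KE_max = E_photon - φ = 4.4138 - 1.64 = 2.7738 eV

Since eV_s = KE_max:
V_s = KE_max/e = 2.7738 V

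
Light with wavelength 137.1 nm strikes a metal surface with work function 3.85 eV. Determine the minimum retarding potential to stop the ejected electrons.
5.1933 V

The stopping potential V_s satisfies: eV_s = KE_max

First, find KE_max using Einstein's equation:
E_photon = hc/λ = 9.0433 eV
KE_max = E_photon - φ = 9.0433 - 3.85 = 5.1933 eV

Since eV_s = KE_max:
V_s = KE_max/e = 5.1933 V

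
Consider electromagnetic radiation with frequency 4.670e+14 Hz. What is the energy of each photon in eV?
1.9314 eV

Using E = hf:

E = hf = (6.626×10⁻³⁴ J·s)(4.670e+14 Hz)
E = 1.9314 eV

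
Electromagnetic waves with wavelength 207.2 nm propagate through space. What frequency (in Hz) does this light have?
1.4469e+15 Hz

Using the wave equation: c = fλ

Solving for frequency:
f = c/λ = (3×10⁸ m/s) / (207.2×10⁻⁹ m)
f = 1.4469e+15 Hz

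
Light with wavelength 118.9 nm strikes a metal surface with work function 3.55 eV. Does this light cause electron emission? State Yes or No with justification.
Yes

For photoemission, the photon energy must exceed the work function.

Photon energy: E = hc/λ = 10.4276 eV
Work function: φ = 3.55 eV

Since E_photon (10.4276 eV) > φ (3.55 eV), photoemission WILL occur.
The threshold wavelength is λ₀ = hc/φ = 349.3 nm.
Since 118.9 nm < 349.3 nm, the light has sufficient energy.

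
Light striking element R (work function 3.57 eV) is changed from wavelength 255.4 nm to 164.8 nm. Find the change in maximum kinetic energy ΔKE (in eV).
2.6688 eV

Using Einstein's equation: KE_max = hc/λ - φ

For λ₁ = 255.4 nm:
KE₁ = hc/λ₁ - φ = 4.8545 - 3.57 = 1.2845 eV

For λ₂ = 164.8 nm:
KE₂ = hc/λ₂ - φ = 7.5233 - 3.57 = 3.9533 eV

Change in KE:
ΔKE = KE₂ - KE₁ = 3.9533 - 1.2845 = 2.6688 eV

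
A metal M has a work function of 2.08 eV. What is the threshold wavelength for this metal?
596.08 nm

The threshold wavelength is when the photon energy equals the work function:
hc/λ₀ = φ

Solving for λ₀:
λ₀ = hc/φ = (6.626×10⁻³⁴ J·s)(3×10⁸ m/s) / (2.08 eV × 1.602×10⁻¹⁹ J/eV)
λ₀ = 596.08 nm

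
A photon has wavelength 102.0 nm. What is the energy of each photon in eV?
12.1553 eV

Using E = hf = hc/λ:

E = hc/λ = (6.626×10⁻³⁴ J·s)(3×10⁸ m/s) / (102.0×10⁻⁹ m)
E = 12.1553 eV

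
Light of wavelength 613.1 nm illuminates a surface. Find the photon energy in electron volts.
2.0223 eV

Using E = hf = hc/λ:

E = hc/λ = (6.626×10⁻³⁴ J·s)(3×10⁸ m/s) / (613.1×10⁻⁹ m)
E = 2.0223 eV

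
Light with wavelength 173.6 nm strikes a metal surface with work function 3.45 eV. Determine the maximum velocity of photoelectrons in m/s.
1.1396e+06 m/s

First, find the maximum kinetic energy:
E_photon = hc/λ = 7.1419 eV
KE_max = E_photon - φ = 7.1419 - 3.45 = 3.6919 eV

Convert to Joules: KE_max = 3.6919 × 1.602×10⁻¹⁹ J = 5.9152e-19 J

Then use KE = ½mv² to find velocity:
v = √(2·KE/m) = √(2 × 5.9152e-19 J / 9.109e-31 kg)
v = 1.1396e+06 m/s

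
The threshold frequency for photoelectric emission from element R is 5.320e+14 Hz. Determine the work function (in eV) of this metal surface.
2.20 eV

At the threshold frequency, photon energy equals work function:
φ = hf₀

Calculating:
φ = (6.626×10⁻³⁴ J·s)(5.320e+14 Hz)
φ = 2.20 eV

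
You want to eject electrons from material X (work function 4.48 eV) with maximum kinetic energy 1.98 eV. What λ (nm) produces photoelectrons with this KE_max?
191.93 nm

From Einstein's equation: KE_max = hc/λ - φ

Rearranging for λ:
hc/λ = KE_max + φ
λ = hc/(KE_max + φ)

Required photon energy:
E_photon = KE_max + φ = 1.98 + 4.48 = 6.46 eV

Required wavelength:
λ = hc/E_photon = (6.626×10⁻³⁴)(3×10⁸) / (6.46 × 1.602×10⁻¹⁹)
λ = 191.93 nm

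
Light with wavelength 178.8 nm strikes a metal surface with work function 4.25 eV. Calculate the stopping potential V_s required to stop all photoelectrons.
2.6842 V

The stopping potential V_s satisfies: eV_s = KE_max

First, find KE_max using Einstein's equation:
E_photon = hc/λ = 6.9342 eV
KE_max = E_photon - φ = 6.9342 - 4.25 = 2.6842 eV

Since eV_s = KE_max:
V_s = KE_max/e = 2.6842 V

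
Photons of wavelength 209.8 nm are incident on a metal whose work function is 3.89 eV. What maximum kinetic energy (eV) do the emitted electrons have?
2.0196 eV

Using Einstein's photoelectric equation: KE_max = hf - φ = hc/λ - φ

First, calculate the photon energy:
E_photon = hc/λ = (6.626×10⁻³⁴ J·s)(3×10⁸ m/s) / (209.8×10⁻⁹ m)
E_photon = 5.9096 eV

Then, the maximum kinetic energy:
KE_max = E_photon - φ = 5.9096 eV - 3.89 eV = 2.0196 eV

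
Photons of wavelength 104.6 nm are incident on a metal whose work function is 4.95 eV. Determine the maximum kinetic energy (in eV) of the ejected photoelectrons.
6.9032 eV

Using Einstein's photoelectric equation: KE_max = hf - φ = hc/λ - φ

First, calculate the photon energy:
E_photon = hc/λ = (6.626×10⁻³⁴ J·s)(3×10⁸ m/s) / (104.6×10⁻⁹ m)
E_photon = 11.8532 eV

Then, the maximum kinetic energy:
KE_max = E_photon - φ = 11.8532 eV - 4.95 eV = 6.9032 eV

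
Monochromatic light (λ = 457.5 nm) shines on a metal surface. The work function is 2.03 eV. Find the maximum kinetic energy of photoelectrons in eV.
0.6800 eV

Using Einstein's photoelectric equation: KE_max = hf - φ = hc/λ - φ

First, calculate the photon energy:
E_photon = hc/λ = (6.626×10⁻³⁴ J·s)(3×10⁸ m/s) / (457.5×10⁻⁹ m)
E_photon = 2.7100 eV

Then, the maximum kinetic energy:
KE_max = E_photon - φ = 2.7100 eV - 2.03 eV = 0.6800 eV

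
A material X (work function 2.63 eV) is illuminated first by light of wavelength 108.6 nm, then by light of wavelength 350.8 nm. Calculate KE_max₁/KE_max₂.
9.7162

Using Einstein's equation: KE_max = hc/λ - φ

For λ₁ = 108.6 nm:
E₁ = hc/λ₁ = 11.4166 eV
KE₁ = E₁ - φ = 11.4166 - 2.63 = 8.7866 eV

For λ₂ = 350.8 nm:
E₂ = hc/λ₂ = 3.5343 eV
KE₂ = E₂ - φ = 3.5343 - 2.63 = 0.9043 eV

Ratio: KE₁/KE₂ = 8.7866/0.9043 = 9.7162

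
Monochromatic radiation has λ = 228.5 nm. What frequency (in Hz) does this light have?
1.3120e+15 Hz

Using the wave equation: c = fλ

Solving for frequency:
f = c/λ = (3×10⁸ m/s) / (228.5×10⁻⁹ m)
f = 1.3120e+15 Hz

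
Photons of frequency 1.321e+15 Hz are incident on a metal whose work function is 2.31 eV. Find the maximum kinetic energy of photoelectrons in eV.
3.1532 eV

Using Einstein's photoelectric equation: KE_max = hf - φ

First, calculate the photon energy:
E_photon = hf = (6.626×10⁻³⁴ J·s)(1.321e+15 Hz)
E_photon = 5.4632 eV

Then, the maximum kinetic energy:
KE_max = E_photon - φ = 5.4632 eV - 2.31 eV = 3.1532 eV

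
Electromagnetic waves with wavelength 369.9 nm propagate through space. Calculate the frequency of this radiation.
8.1047e+14 Hz

Using the wave equation: c = fλ

Solving for frequency:
f = c/λ = (3×10⁸ m/s) / (369.9×10⁻⁹ m)
f = 8.1047e+14 Hz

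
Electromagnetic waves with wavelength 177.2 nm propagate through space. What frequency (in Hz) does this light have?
1.6918e+15 Hz

Using the wave equation: c = fλ

Solving for frequency:
f = c/λ = (3×10⁸ m/s) / (177.2×10⁻⁹ m)
f = 1.6918e+15 Hz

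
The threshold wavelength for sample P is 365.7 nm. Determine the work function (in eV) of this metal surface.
3.39 eV

At the threshold wavelength, photon energy equals work function:
φ = hc/λ₀

Calculating:
φ = (6.626×10⁻³⁴ J·s)(3×10⁸ m/s) / (365.7×10⁻⁹ m)
φ = 3.39 eV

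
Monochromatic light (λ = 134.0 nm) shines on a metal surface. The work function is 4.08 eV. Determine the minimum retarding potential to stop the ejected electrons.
5.1726 V

The stopping potential V_s satisfies: eV_s = KE_max

First, find KE_max using Einstein's equation:
E_photon = hc/λ = 9.2526 eV
KE_max = E_photon - φ = 9.2526 - 4.08 = 5.1726 eV

Since eV_s = KE_max:
V_s = KE_max/e = 5.1726 V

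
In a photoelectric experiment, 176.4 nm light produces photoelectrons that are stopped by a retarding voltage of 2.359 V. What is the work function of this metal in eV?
4.67 eV

The stopping potential gives the maximum kinetic energy: KE_max = eV_s = 2.359 eV

From Einstein's photoelectric equation: KE_max = hc/λ - φ
Rearranging: φ = hc/λ - KE_max

Calculate photon energy:
E_photon = hc/λ = (6.626×10⁻³⁴ J·s)(3×10⁸ m/s) / (176.4×10⁻⁹ m) = 7.0286 eV

Therefore:
φ = 7.0286 - 2.359 = 4.67 eV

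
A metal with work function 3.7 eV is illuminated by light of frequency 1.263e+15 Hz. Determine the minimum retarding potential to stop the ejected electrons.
1.5233 V

The stopping potential V_s satisfies: eV_s = KE_max

First, find KE_max using Einstein's equation:
E_photon = hf = (6.626×10⁻³⁴ J·s)(1.263e+15 Hz) = 5.2233 eV
KE_max = E_photon - φ = 5.2233 - 3.7 = 1.5233 eV

Since eV_s = KE_max:
V_s = KE_max/e = 1.5233 V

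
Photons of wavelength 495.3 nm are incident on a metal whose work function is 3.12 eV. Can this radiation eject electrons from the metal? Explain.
No

For photoemission, the photon energy must exceed the work function.

Photon energy: E = hc/λ = 2.5032 eV
Work function: φ = 3.12 eV

Since E_photon (2.5032 eV) < φ (3.12 eV), photoemission will NOT occur.
The threshold wavelength is λ₀ = hc/φ = 397.4 nm.
Since 495.3 nm > 397.4 nm, the photons lack sufficient energy.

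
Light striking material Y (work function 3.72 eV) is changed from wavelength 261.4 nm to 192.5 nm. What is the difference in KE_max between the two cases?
1.6977 eV

Using Einstein's equation: KE_max = hc/λ - φ

For λ₁ = 261.4 nm:
KE₁ = hc/λ₁ - φ = 4.7431 - 3.72 = 1.0231 eV

For λ₂ = 192.5 nm:
KE₂ = hc/λ₂ - φ = 6.4407 - 3.72 = 2.7207 eV

Change in KE:
ΔKE = KE₂ - KE₁ = 2.7207 - 1.0231 = 1.6977 eV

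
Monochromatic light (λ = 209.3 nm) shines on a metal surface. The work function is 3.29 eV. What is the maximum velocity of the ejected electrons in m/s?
9.6253e+05 m/s

First, find the maximum kinetic energy:
E_photon = hc/λ = 5.9238 eV
KE_max = E_photon - φ = 5.9238 - 3.29 = 2.6338 eV

Convert to Joules: KE_max = 2.6338 × 1.602×10⁻¹⁹ J = 4.2197e-19 J

Then use KE = ½mv² to find velocity:
v = √(2·KE/m) = √(2 × 4.2197e-19 J / 9.109e-31 kg)
v = 9.6253e+05 m/s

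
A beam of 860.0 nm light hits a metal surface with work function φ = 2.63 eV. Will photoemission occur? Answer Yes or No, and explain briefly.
No

For photoemission, the photon energy must exceed the work function.

Photon energy: E = hc/λ = 1.4417 eV
Work function: φ = 2.63 eV

Since E_photon (1.4417 eV) < φ (2.63 eV), photoemission will NOT occur.
The threshold wavelength is λ₀ = hc/φ = 471.4 nm.
Since 860.0 nm > 471.4 nm, the photons lack sufficient energy.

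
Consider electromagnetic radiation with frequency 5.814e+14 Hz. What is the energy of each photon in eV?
2.4045 eV

Using E = hf:

E = hf = (6.626×10⁻³⁴ J·s)(5.814e+14 Hz)
E = 2.4045 eV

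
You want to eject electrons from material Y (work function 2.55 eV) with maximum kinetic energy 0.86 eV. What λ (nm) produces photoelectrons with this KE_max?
363.59 nm

From Einstein's equation: KE_max = hc/λ - φ

Rearranging for λ:
hc/λ = KE_max + φ
λ = hc/(KE_max + φ)

Required photon energy:
E_photon = KE_max + φ = 0.86 + 2.55 = 3.41 eV

Required wavelength:
λ = hc/E_photon = (6.626×10⁻³⁴)(3×10⁸) / (3.41 × 1.602×10⁻¹⁹)
λ = 363.59 nm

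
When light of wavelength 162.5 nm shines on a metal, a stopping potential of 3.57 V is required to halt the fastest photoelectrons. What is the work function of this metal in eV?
4.06 eV

The stopping potential gives the maximum kinetic energy: KE_max = eV_s = 3.57 eV

From Einstein's photoelectric equation: KE_max = hc/λ - φ
Rearranging: φ = hc/λ - KE_max

Calculate photon energy:
E_photon = hc/λ = (6.626×10⁻³⁴ J·s)(3×10⁸ m/s) / (162.5×10⁻⁹ m) = 7.6298 eV

Therefore:
φ = 7.6298 - 3.57 = 4.06 eV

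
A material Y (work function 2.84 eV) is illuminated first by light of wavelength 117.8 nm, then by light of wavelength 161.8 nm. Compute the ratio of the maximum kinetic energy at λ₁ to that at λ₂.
1.5935

Using Einstein's equation: KE_max = hc/λ - φ

For λ₁ = 117.8 nm:
E₁ = hc/λ₁ = 10.5250 eV
KE₁ = E₁ - φ = 10.5250 - 2.84 = 7.6850 eV

For λ₂ = 161.8 nm:
E₂ = hc/λ₂ = 7.6628 eV
KE₂ = E₂ - φ = 7.6628 - 2.84 = 4.8228 eV

Ratio: KE₁/KE₂ = 7.6850/4.8228 = 1.5935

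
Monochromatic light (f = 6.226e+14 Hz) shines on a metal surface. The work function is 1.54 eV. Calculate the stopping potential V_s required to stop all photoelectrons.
1.0349 V

The stopping potential V_s satisfies: eV_s = KE_max

First, find KE_max using Einstein's equation:
E_photon = hf = (6.626×10⁻³⁴ J·s)(6.226e+14 Hz) = 2.5749 eV
KE_max = E_photon - φ = 2.5749 - 1.54 = 1.0349 eV

Since eV_s = KE_max:
V_s = KE_max/e = 1.0349 V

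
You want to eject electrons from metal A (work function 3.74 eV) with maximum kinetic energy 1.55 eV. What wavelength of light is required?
234.37 nm

From Einstein's equation: KE_max = hc/λ - φ

Rearranging for λ:
hc/λ = KE_max + φ
λ = hc/(KE_max + φ)

Required photon energy:
E_photon = KE_max + φ = 1.55 + 3.74 = 5.29 eV

Required wavelength:
λ = hc/E_photon = (6.626×10⁻³⁴)(3×10⁸) / (5.29 × 1.602×10⁻¹⁹)
λ = 234.37 nm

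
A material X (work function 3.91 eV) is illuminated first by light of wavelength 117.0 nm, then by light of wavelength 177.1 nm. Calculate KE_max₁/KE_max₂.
2.1635

Using Einstein's equation: KE_max = hc/λ - φ

For λ₁ = 117.0 nm:
E₁ = hc/λ₁ = 10.5969 eV
KE₁ = E₁ - φ = 10.5969 - 3.91 = 6.6869 eV

For λ₂ = 177.1 nm:
E₂ = hc/λ₂ = 7.0008 eV
KE₂ = E₂ - φ = 7.0008 - 3.91 = 3.0908 eV

Ratio: KE₁/KE₂ = 6.6869/3.0908 = 2.1635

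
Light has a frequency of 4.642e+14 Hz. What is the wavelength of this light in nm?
645.83 nm

Using the wave equation: c = fλ

Solving for wavelength:
λ = c/f = (3×10⁸ m/s) / (4.642e+14 Hz)
λ = 645.83 nm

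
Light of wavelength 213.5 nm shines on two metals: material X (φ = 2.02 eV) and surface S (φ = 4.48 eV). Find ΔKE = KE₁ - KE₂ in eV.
2.4600 eV

Using KE_max = hc/λ - φ for each metal:

Photon energy: E = hc/λ = 5.8072 eV

For material X (φ₁ = 2.02 eV):
KE₁ = E - φ₁ = 5.8072 - 2.02 = 3.7872 eV

For surface S (φ₂ = 4.48 eV):
KE₂ = E - φ₂ = 5.8072 - 4.48 = 1.3272 eV

Difference:
ΔKE = KE₁ - KE₂ = 3.7872 - 1.3272 = 2.4600 eV

Note: The difference equals the difference in work functions: 4.48 - 2.02 = 2.46 eV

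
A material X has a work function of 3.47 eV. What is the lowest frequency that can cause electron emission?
8.3904e+14 Hz

The threshold frequency is when the photon energy equals the work function:
hf₀ = φ

Solving for f₀:
f₀ = φ/h = (3.47 eV × 1.602×10⁻¹⁹ J/eV) / (6.626×10⁻³⁴ J·s)
f₀ = 8.3904e+14 Hz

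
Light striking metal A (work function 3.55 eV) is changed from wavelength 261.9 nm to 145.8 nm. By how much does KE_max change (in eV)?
3.7697 eV

Using Einstein's equation: KE_max = hc/λ - φ

For λ₁ = 261.9 nm:
KE₁ = hc/λ₁ - φ = 4.7340 - 3.55 = 1.1840 eV

For λ₂ = 145.8 nm:
KE₂ = hc/λ₂ - φ = 8.5037 - 3.55 = 4.9537 eV

Change in KE:
ΔKE = KE₂ - KE₁ = 4.9537 - 1.1840 = 3.7697 eV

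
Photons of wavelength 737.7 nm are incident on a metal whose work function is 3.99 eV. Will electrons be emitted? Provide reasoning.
No

For photoemission, the photon energy must exceed the work function.

Photon energy: E = hc/λ = 1.6807 eV
Work function: φ = 3.99 eV

Since E_photon (1.6807 eV) < φ (3.99 eV), photoemission will NOT occur.
The threshold wavelength is λ₀ = hc/φ = 310.7 nm.
Since 737.7 nm > 310.7 nm, the photons lack sufficient energy.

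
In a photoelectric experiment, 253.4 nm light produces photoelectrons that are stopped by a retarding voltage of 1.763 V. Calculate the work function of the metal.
3.13 eV

The stopping potential gives the maximum kinetic energy: KE_max = eV_s = 1.763 eV

From Einstein's photoelectric equation: KE_max = hc/λ - φ
Rearranging: φ = hc/λ - KE_max

Calculate photon energy:
E_photon = hc/λ = (6.626×10⁻³⁴ J·s)(3×10⁸ m/s) / (253.4×10⁻⁹ m) = 4.8928 eV

Therefore:
φ = 4.8928 - 1.763 = 3.13 eV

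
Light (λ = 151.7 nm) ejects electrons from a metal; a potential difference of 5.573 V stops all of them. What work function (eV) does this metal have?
2.60 eV

The stopping potential gives the maximum kinetic energy: KE_max = eV_s = 5.573 eV

From Einstein's photoelectric equation: KE_max = hc/λ - φ
Rearranging: φ = hc/λ - KE_max

Calculate photon energy:
E_photon = hc/λ = (6.626×10⁻³⁴ J·s)(3×10⁸ m/s) / (151.7×10⁻⁹ m) = 8.1730 eV

Therefore:
φ = 8.1730 - 5.573 = 2.60 eV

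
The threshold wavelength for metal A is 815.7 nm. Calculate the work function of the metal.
1.52 eV

At the threshold wavelength, photon energy equals work function:
φ = hc/λ₀

Calculating:
φ = (6.626×10⁻³⁴ J·s)(3×10⁸ m/s) / (815.7×10⁻⁹ m)
φ = 1.52 eV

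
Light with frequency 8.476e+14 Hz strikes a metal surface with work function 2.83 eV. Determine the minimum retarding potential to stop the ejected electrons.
0.6754 V

The stopping potential V_s satisfies: eV_s = KE_max

First, find KE_max using Einstein's equation:
E_photon = hf = (6.626×10⁻³⁴ J·s)(8.476e+14 Hz) = 3.5054 eV
KE_max = E_photon - φ = 3.5054 - 2.83 = 0.6754 eV

Since eV_s = KE_max:
V_s = KE_max/e = 0.6754 V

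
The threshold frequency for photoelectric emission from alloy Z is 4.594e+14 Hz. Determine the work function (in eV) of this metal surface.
1.90 eV

At the threshold frequency, photon energy equals work function:
φ = hf₀

Calculating:
φ = (6.626×10⁻³⁴ J·s)(4.594e+14 Hz)
φ = 1.90 eV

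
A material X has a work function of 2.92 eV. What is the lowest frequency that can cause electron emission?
7.0605e+14 Hz

The threshold frequency is when the photon energy equals the work function:
hf₀ = φ

Solving for f₀:
f₀ = φ/h = (2.92 eV × 1.602×10⁻¹⁹ J/eV) / (6.626×10⁻³⁴ J·s)
f₀ = 7.0605e+14 Hz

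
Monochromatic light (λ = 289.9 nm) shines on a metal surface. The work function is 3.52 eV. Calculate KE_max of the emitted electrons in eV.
0.7568 eV

Using Einstein's photoelectric equation: KE_max = hf - φ = hc/λ - φ

First, calculate the photon energy:
E_photon = hc/λ = (6.626×10⁻³⁴ J·s)(3×10⁸ m/s) / (289.9×10⁻⁹ m)
E_photon = 4.2768 eV

Then, the maximum kinetic energy:
KE_max = E_photon - φ = 4.2768 eV - 3.52 eV = 0.7568 eV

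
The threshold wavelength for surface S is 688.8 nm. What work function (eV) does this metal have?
1.80 eV

At the threshold wavelength, photon energy equals work function:
φ = hc/λ₀

Calculating:
φ = (6.626×10⁻³⁴ J·s)(3×10⁸ m/s) / (688.8×10⁻⁹ m)
φ = 1.80 eV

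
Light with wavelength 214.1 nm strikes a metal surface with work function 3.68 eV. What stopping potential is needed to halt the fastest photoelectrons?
2.1109 V

The stopping potential V_s satisfies: eV_s = KE_max

First, find KE_max using Einstein's equation:
E_photon = hc/λ = 5.7909 eV
KE_max = E_photon - φ = 5.7909 - 3.68 = 2.1109 eV

Since eV_s = KE_max:
V_s = KE_max/e = 2.1109 V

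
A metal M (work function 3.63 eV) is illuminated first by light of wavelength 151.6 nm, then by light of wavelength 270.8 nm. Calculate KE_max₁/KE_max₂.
4.7956

Using Einstein's equation: KE_max = hc/λ - φ

For λ₁ = 151.6 nm:
E₁ = hc/λ₁ = 8.1784 eV
KE₁ = E₁ - φ = 8.1784 - 3.63 = 4.5484 eV

For λ₂ = 270.8 nm:
E₂ = hc/λ₂ = 4.5784 eV
KE₂ = E₂ - φ = 4.5784 - 3.63 = 0.9484 eV

Ratio: KE₁/KE₂ = 4.5484/0.9484 = 4.7956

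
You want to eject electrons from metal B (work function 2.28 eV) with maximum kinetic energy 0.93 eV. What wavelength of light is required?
386.24 nm

From Einstein's equation: KE_max = hc/λ - φ

Rearranging for λ:
hc/λ = KE_max + φ
λ = hc/(KE_max + φ)

Required photon energy:
E_photon = KE_max + φ = 0.93 + 2.28 = 3.21 eV

Required wavelength:
λ = hc/E_photon = (6.626×10⁻³⁴)(3×10⁸) / (3.21 × 1.602×10⁻¹⁹)
λ = 386.24 nm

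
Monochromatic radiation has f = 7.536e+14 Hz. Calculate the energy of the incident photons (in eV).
3.1166 eV

Using E = hf:

E = hf = (6.626×10⁻³⁴ J·s)(7.536e+14 Hz)
E = 3.1166 eV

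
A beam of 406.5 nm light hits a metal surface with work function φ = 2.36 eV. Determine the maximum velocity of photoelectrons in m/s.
4.9268e+05 m/s

First, find the maximum kinetic energy:
E_photon = hc/λ = 3.0500 eV
KE_max = E_photon - φ = 3.0500 - 2.36 = 0.6900 eV

Convert to Joules: KE_max = 0.6900 × 1.602×10⁻¹⁹ J = 1.1056e-19 J

Then use KE = ½mv² to find velocity:
v = √(2·KE/m) = √(2 × 1.1056e-19 J / 9.109e-31 kg)
v = 4.9268e+05 m/s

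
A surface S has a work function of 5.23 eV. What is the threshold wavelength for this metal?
237.06 nm

The threshold wavelength is when the photon energy equals the work function:
hc/λ₀ = φ

Solving for λ₀:
λ₀ = hc/φ = (6.626×10⁻³⁴ J·s)(3×10⁸ m/s) / (5.23 eV × 1.602×10⁻¹⁹ J/eV)
λ₀ = 237.06 nm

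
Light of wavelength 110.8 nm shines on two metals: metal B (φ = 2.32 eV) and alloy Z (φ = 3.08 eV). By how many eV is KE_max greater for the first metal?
0.7600 eV

Using KE_max = hc/λ - φ for each metal:

Photon energy: E = hc/λ = 11.1899 eV

For metal B (φ₁ = 2.32 eV):
KE₁ = E - φ₁ = 11.1899 - 2.32 = 8.8699 eV

For alloy Z (φ₂ = 3.08 eV):
KE₂ = E - φ₂ = 11.1899 - 3.08 = 8.1099 eV

Difference:
ΔKE = KE₁ - KE₂ = 8.8699 - 8.1099 = 0.7600 eV

Note: The difference equals the difference in work functions: 3.08 - 2.32 = 0.76 eV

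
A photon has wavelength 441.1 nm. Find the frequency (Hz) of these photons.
6.7965e+14 Hz

Using the wave equation: c = fλ

Solving for frequency:
f = c/λ = (3×10⁸ m/s) / (441.1×10⁻⁹ m)
f = 6.7965e+14 Hz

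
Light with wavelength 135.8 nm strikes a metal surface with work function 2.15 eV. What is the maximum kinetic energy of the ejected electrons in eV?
6.9799 eV

Using Einstein's photoelectric equation: KE_max = hf - φ = hc/λ - φ

First, calculate the photon energy:
E_photon = hc/λ = (6.626×10⁻³⁴ J·s)(3×10⁸ m/s) / (135.8×10⁻⁹ m)
E_photon = 9.1299 eV

Then, the maximum kinetic energy:
KE_max = E_photon - φ = 9.1299 eV - 2.15 eV = 6.9799 eV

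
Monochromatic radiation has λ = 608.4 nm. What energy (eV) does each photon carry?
2.0379 eV

Using E = hf = hc/λ:

E = hc/λ = (6.626×10⁻³⁴ J·s)(3×10⁸ m/s) / (608.4×10⁻⁹ m)
E = 2.0379 eV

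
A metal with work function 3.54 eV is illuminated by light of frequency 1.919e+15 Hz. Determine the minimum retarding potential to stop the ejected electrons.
4.3963 V

The stopping potential V_s satisfies: eV_s = KE_max

First, find KE_max using Einstein's equation:
E_photon = hf = (6.626×10⁻³⁴ J·s)(1.919e+15 Hz) = 7.9363 eV
KE_max = E_photon - φ = 7.9363 - 3.54 = 4.3963 eV

Since eV_s = KE_max:
V_s = KE_max/e = 4.3963 V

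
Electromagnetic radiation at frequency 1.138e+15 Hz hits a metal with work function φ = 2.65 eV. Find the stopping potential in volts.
2.0564 V

The stopping potential V_s satisfies: eV_s = KE_max

First, find KE_max using Einstein's equation:
E_photon = hf = (6.626×10⁻³⁴ J·s)(1.138e+15 Hz) = 4.7064 eV
KE_max = E_photon - φ = 4.7064 - 2.65 = 2.0564 eV

Since eV_s = KE_max:
V_s = KE_max/e = 2.0564 V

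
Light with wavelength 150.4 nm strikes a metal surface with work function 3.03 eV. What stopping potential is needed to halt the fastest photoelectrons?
5.2136 V

The stopping potential V_s satisfies: eV_s = KE_max

First, find KE_max using Einstein's equation:
E_photon = hc/λ = 8.2436 eV
KE_max = E_photon - φ = 8.2436 - 3.03 = 5.2136 eV

Since eV_s = KE_max:
V_s = KE_max/e = 5.2136 V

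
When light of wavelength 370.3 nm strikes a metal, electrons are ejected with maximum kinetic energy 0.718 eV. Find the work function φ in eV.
2.63 eV

From Einstein's photoelectric equation: KE_max = hf - φ = hc/λ - φ

Rearranging for φ:
φ = hc/λ - KE_max

Calculate photon energy:
E_photon = hc/λ = 3.3482 eV

Therefore:
φ = 3.3482 - 0.718 = 2.63 eV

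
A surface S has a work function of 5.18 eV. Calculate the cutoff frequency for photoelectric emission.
1.2525e+15 Hz

The threshold frequency is when the photon energy equals the work function:
hf₀ = φ

Solving for f₀:
f₀ = φ/h = (5.18 eV × 1.602×10⁻¹⁹ J/eV) / (6.626×10⁻³⁴ J·s)
f₀ = 1.2525e+15 Hz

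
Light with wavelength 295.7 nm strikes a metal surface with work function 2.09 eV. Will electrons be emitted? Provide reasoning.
Yes

For photoemission, the photon energy must exceed the work function.

Photon energy: E = hc/λ = 4.1929 eV
Work function: φ = 2.09 eV

Since E_photon (4.1929 eV) > φ (2.09 eV), photoemission WILL occur.
The threshold wavelength is λ₀ = hc/φ = 593.2 nm.
Since 295.7 nm < 593.2 nm, the light has sufficient energy.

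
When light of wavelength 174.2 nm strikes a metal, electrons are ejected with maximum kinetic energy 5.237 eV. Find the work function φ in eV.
1.88 eV

From Einstein's photoelectric equation: KE_max = hf - φ = hc/λ - φ

Rearranging for φ:
φ = hc/λ - KE_max

Calculate photon energy:
E_photon = hc/λ = 7.1173 eV

Therefore:
φ = 7.1173 - 5.237 = 1.88 eV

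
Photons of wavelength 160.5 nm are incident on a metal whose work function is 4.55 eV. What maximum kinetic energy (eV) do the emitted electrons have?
3.1749 eV

Using Einstein's photoelectric equation: KE_max = hf - φ = hc/λ - φ

First, calculate the photon energy:
E_photon = hc/λ = (6.626×10⁻³⁴ J·s)(3×10⁸ m/s) / (160.5×10⁻⁹ m)
E_photon = 7.7249 eV

Then, the maximum kinetic energy:
KE_max = E_photon - φ = 7.7249 eV - 4.55 eV = 3.1749 eV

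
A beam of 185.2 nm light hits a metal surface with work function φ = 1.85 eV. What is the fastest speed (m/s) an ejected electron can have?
1.3054e+06 m/s

First, find the maximum kinetic energy:
E_photon = hc/λ = 6.6946 eV
KE_max = E_photon - φ = 6.6946 - 1.85 = 4.8446 eV

Convert to Joules: KE_max = 4.8446 × 1.602×10⁻¹⁹ J = 7.7619e-19 J

Then use KE = ½mv² to find velocity:
v = √(2·KE/m) = √(2 × 7.7619e-19 J / 9.109e-31 kg)
v = 1.3054e+06 m/s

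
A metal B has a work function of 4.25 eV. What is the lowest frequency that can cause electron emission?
1.0276e+15 Hz

The threshold frequency is when the photon energy equals the work function:
hf₀ = φ

Solving for f₀:
f₀ = φ/h = (4.25 eV × 1.602×10⁻¹⁹ J/eV) / (6.626×10⁻³⁴ J·s)
f₀ = 1.0276e+15 Hz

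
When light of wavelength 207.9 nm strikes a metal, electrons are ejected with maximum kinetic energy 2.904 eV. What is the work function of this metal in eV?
3.06 eV

From Einstein's photoelectric equation: KE_max = hf - φ = hc/λ - φ

Rearranging for φ:
φ = hc/λ - KE_max

Calculate photon energy:
E_photon = hc/λ = 5.9636 eV

Therefore:
φ = 5.9636 - 2.904 = 3.06 eV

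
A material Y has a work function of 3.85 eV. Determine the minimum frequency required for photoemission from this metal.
9.3093e+14 Hz

The threshold frequency is when the photon energy equals the work function:
hf₀ = φ

Solving for f₀:
f₀ = φ/h = (3.85 eV × 1.602×10⁻¹⁹ J/eV) / (6.626×10⁻³⁴ J·s)
f₀ = 9.3093e+14 Hz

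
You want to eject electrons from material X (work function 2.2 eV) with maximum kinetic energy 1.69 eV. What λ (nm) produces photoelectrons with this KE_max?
318.73 nm

From Einstein's equation: KE_max = hc/λ - φ

Rearranging for λ:
hc/λ = KE_max + φ
λ = hc/(KE_max + φ)

Required photon energy:
E_photon = KE_max + φ = 1.69 + 2.2 = 3.89 eV

Required wavelength:
λ = hc/E_photon = (6.626×10⁻³⁴)(3×10⁸) / (3.89 × 1.602×10⁻¹⁹)
λ = 318.73 nm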